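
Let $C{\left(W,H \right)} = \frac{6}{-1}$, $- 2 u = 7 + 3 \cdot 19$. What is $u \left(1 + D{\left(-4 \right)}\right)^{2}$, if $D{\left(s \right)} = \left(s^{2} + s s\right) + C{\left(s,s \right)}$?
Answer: $-23328$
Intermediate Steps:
$u = -32$ ($u = - \frac{7 + 3 \cdot 19}{2} = - \frac{7 + 57}{2} = \left(- \frac{1}{2}\right) 64 = -32$)
$C{\left(W,H \right)} = -6$ ($C{\left(W,H \right)} = 6 \left(-1\right) = -6$)
$D{\left(s \right)} = -6 + 2 s^{2}$ ($D{\left(s \right)} = \left(s^{2} + s s\right) - 6 = \left(s^{2} + s^{2}\right) - 6 = 2 s^{2} - 6 = -6 + 2 s^{2}$)
$u \left(1 + D{\left(-4 \right)}\right)^{2} = - 32 \left(1 - \left(6 - 2 \left(-4\right)^{2}\right)\right)^{2} = - 32 \left(1 + \left(-6 + 2 \cdot 16\right)\right)^{2} = - 32 \left(1 + \left(-6 + 32\right)\right)^{2} = - 32 \left(1 + 26\right)^{2} = - 32 \cdot 27^{2} = \left(-32\right) 729 = -23328$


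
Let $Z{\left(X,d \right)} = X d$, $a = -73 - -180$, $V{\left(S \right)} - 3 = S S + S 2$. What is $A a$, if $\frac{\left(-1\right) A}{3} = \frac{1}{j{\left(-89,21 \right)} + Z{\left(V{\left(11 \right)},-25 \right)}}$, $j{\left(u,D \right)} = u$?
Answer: $\frac{321}{3739} \approx 0.085852$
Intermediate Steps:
$V{\left(S \right)} = 3 + S^{2} + 2 S$ ($V{\left(S \right)} = 3 + \left(S S + S 2\right) = 3 + \left(S^{2} + 2 S\right) = 3 + S^{2} + 2 S$)
$a = 107$ ($a = -73 + 180 = 107$)
$A = \frac{3}{3739}$ ($A = - \frac{3}{-89 + \left(3 + 11^{2} + 2 \cdot 11\right) \left(-25\right)} = - \frac{3}{-89 + \left(3 + 121 + 22\right) \left(-25\right)} = - \frac{3}{-89 + 146 \left(-25\right)} = - \frac{3}{-89 - 3650} = - \frac{3}{-3739} = \left(-3\right) \left(- \frac{1}{3739}\right) = \frac{3}{3739} \approx 0.00080235$)
$A a = \frac{3}{3739} \cdot 107 = \frac{321}{3739}$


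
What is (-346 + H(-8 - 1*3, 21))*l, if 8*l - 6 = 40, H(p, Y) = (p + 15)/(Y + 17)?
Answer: -37789/19 ≈ -1988.9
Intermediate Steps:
H(p, Y) = (15 + p)/(17 + Y)
l = 23/4 (l = 3/4 + (1/8)*40 = 3/4 + 5 = 23/4 ≈ 5.7500)
(-346 + H(-8 - 1*3, 21))*l = (-346 + (15 + (-8 - 1*3))/(17 + 21))*(23/4) = (-346 + (15 + (-8 - 3))/38)*(23/4) = (-346 + (15 - 11)/38)*(23/4) = (-346 + (1/38)*4)*(23/4) = (-346 + 2/19)*(23/4) = -6572/19*23/4 = -37789/19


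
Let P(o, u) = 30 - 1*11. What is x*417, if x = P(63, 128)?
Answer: 7923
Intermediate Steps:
P(o, u) = 19 (P(o, u) = 30 - 11 = 19)
x = 19
x*417 = 19*417 = 7923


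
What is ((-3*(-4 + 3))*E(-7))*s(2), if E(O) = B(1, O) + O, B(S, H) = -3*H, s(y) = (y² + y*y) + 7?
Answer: 630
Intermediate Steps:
s(y) = 7 + 2*y² (s(y) = (y² + y²) + 7 = 2*y² + 7 = 7 + 2*y²)
E(O) = -2*O (E(O) = -3*O + O = -2*O)
((-3*(-4 + 3))*E(-7))*s(2) = ((-3*(-4 + 3))*(-2*(-7)))*(7 + 2*2²) = (-3*(-1)*14)*(7 + 2*4) = (3*14)*(7 + 8) = 42*15 = 630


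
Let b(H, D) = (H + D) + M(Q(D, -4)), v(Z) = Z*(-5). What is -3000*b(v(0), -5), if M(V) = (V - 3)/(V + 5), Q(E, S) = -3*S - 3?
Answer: 96000/7 ≈ 13714.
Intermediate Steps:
v(Z) = -5*Z
Q(E, S) = -3 - 3*S
M(V) = (-3 + V)/(5 + V)
b(H, D) = 3/7 + D + H (b(H, D) = (H + D) + (-3 + (-3 - 3*(-4)))/(5 + (-3 - 3*(-4))) = (D + H) + (-3 + (-3 + 12))/(5 + (-3 + 12)) = (D + H) + (-3 + 9)/(5 + 9) = (D + H) + 6/14 = (D + H) + (1/14)*6 = (D + H) + 3/7 = 3/7 + D + H)
-3000*b(v(0), -5) = -3000*(3/7 - 5 - 5*0) = -3000*(3/7 - 5 + 0) = -3000*(-32/7) = 96000/7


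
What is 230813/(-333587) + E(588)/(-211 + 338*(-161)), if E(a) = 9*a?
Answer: -14374425781/18223524223 ≈ -0.78878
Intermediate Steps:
230813/(-333587) + E(588)/(-211 + 338*(-161)) = 230813/(-333587) + (9*588)/(-211 + 338*(-161)) = 230813*(-1/333587) + 5292/(-211 - 54418) = -230813/333587 + 5292/(-54629) = -230813/333587 + 5292*(-1/54629) = -230813/333587 - 5292/54629 = -14374425781/18223524223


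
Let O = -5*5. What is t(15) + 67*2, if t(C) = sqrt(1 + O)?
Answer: 134 + 2*I*sqrt(6) ≈ 134.0 + 4.899*I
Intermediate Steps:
O = -25
t(C) = 2*I*sqrt(6) (t(C) = sqrt(1 - 25) = sqrt(-24) = 2*I*sqrt(6))
t(15) + 67*2 = 2*I*sqrt(6) + 67*2 = 2*I*sqrt(6) + 134 = 134 + 2*I*sqrt(6)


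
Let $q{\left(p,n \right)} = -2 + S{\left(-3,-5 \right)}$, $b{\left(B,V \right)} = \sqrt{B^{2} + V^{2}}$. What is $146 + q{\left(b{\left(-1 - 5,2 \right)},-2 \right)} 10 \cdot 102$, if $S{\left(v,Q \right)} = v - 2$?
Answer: $-6994$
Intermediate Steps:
$S{\left(v,Q \right)} = -2 + v$ ($S{\left(v,Q \right)} = v - 2 = -2 + v$)
$q{\left(p,n \right)} = -7$ ($q{\left(p,n \right)} = -2 - 5 = -7$)
$146 + q{\left(b{\left(-1 - 5,2 \right)},-2 \right)} 10 \cdot 102 = 146 + \left(-7\right) 10 \cdot 102 = 146 - 7140 = -6994$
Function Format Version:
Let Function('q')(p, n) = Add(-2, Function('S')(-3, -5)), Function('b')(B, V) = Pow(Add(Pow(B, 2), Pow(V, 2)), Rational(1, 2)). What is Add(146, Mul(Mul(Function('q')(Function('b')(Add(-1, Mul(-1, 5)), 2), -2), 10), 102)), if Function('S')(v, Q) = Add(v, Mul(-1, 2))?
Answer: -6994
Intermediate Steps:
Function('S')(v, Q) = Add(-2, v) (Function('S')(v, Q) = Add(v, -2) = Add(-2, v))
Function('q')(p, n) = -7 (Function('q')(p, n) = Add(-2, Add(-2, -3)) = Add(-2, -5) = -7)
Add(146, Mul(Mul(Function('q')(Function('b')(Add(-1, Mul(-1, 5)), 2), -2), 10), 102)) = Add(146, Mul(Mul(-7, 10), 102)) = Add(146, Mul(-70, 102)) = Add(146, -7140) = -6994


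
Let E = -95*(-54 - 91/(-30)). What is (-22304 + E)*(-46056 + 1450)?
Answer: 2336752219/3 ≈ 7.7892e+8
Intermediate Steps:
E = 29051/6 (E = -95*(-54 - 91*(-1/30)) = -95*(-54 + 91/30) = -95*(-1529/30) = 29051/6 ≈ 4841.8)
(-22304 + E)*(-46056 + 1450) = (-22304 + 29051/6)*(-46056 + 1450) = -104773/6*(-44606) = 2336752219/3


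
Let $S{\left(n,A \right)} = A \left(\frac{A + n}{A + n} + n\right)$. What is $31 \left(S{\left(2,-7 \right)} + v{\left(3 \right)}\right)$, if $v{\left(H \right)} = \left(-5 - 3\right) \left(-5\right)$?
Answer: $589$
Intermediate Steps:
$S{\left(n,A \right)} = A \left(1 + n\right)$
$v{\left(H \right)} = 40$ ($v{\left(H \right)} = \left(-8\right) \left(-5\right) = 40$)
$31 \left(S{\left(2,-7 \right)} + v{\left(3 \right)}\right) = 31 \left(- 7 \left(1 + 2\right) + 40\right) = 31 \left(\left(-7\right) 3 + 40\right) = 31 \left(-21 + 40\right) = 31 \cdot 19 = 589$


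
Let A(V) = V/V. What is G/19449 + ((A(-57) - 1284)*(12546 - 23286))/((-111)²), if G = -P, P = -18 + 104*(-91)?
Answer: 29790307478/26625681 ≈ 1118.9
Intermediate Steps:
P = -9482 (P = -18 - 9464 = -9482)
G = 9482 (G = -1*(-9482) = 9482)
A(V) = 1
G/19449 + ((A(-57) - 1284)*(12546 - 23286))/((-111)²) = 9482/19449 + ((1 - 1284)*(12546 - 23286))/((-111)²) = 9482*(1/19449) - 1283*(-10740)/12321 = 9482/19449 + 13779420*(1/12321) = 9482/19449 + 4593140/4107 = 29790307478/26625681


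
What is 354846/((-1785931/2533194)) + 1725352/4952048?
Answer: -556420244471351905/1105502004586 ≈ -5.0332e+5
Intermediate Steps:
354846/((-1785931/2533194)) + 1725352/4952048 = 354846/((-1785931*1/2533194)) + 1725352*(1/4952048) = 354846/(-1785931/2533194) + 215669/619006 = 354846*(-2533194/1785931) + 215669/619006 = -898893758124/1785931 + 215669/619006 = -556420244471351905/1105502004586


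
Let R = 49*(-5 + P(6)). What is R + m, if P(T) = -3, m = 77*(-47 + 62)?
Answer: 763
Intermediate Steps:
m = 1155 (m = 77*15 = 1155)
R = -392 (R = 49*(-5 - 3) = 49*(-8) = -392)
R + m = -392 + 1155 = 763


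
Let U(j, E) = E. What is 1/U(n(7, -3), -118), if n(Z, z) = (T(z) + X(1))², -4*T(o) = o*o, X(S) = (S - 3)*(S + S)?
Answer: -1/118 ≈ -0.0084746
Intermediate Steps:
X(S) = 2*S*(-3 + S) (X(S) = (-3 + S)*(2*S) = 2*S*(-3 + S))
T(o) = -o²/4 (T(o) = -o*o/4 = -o²/4)
n(Z, z) = (-4 - z²/4)² (n(Z, z) = (-z²/4 + 2*1*(-3 + 1))² = (-z²/4 + 2*1*(-2))² = (-z²/4 - 4)² = (-4 - z²/4)²)
1/U(n(7, -3), -118) = 1/(-118) = -1/118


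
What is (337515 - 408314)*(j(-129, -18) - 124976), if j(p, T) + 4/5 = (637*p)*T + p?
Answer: -479312132759/5 ≈ -9.5862e+10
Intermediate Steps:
j(p, T) = -⅘ + p + 637*T*p (j(p, T) = -⅘ + ((637*p)*T + p) = -⅘ + (637*T*p + p) = -⅘ + (p + 637*T*p) = -⅘ + p + 637*T*p)
(337515 - 408314)*(j(-129, -18) - 124976) = (337515 - 408314)*((-⅘ - 129 + 637*(-18)*(-129)) - 124976) = -70799*((-⅘ - 129 + 1479114) - 124976) = -70799*(7394921/5 - 124976) = -70799*6770041/5 = -479312132759/5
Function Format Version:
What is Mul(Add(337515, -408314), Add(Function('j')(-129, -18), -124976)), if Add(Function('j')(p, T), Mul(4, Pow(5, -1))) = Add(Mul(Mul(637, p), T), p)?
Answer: Rational(-479312132759, 5) ≈ -9.5862e+10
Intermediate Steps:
Function('j')(p, T) = Add(Rational(-4, 5), p, Mul(637, T, p)) (Function('j')(p, T) = Add(Rational(-4, 5), Add(Mul(Mul(637, p), T), p)) = Add(Rational(-4, 5), Add(Mul(637, T, p), p)) = Add(Rational(-4, 5), Add(p, Mul(637, T, p))) = Add(Rational(-4, 5), p, Mul(637, T, p)))
Mul(Add(337515, -408314), Add(Function('j')(-129, -18), -124976)) = Mul(Add(337515, -408314), Add(Add(Rational(-4, 5), -129, Mul(637, -18, -129)), -124976)) = Mul(-70799, Add(Add(Rational(-4, 5), -129, 1479114), -124976)) = Mul(-70799, Add(Rational(7394921, 5), -124976)) = Mul(-70799, Rational(6770041, 5)) = Rational(-479312132759, 5)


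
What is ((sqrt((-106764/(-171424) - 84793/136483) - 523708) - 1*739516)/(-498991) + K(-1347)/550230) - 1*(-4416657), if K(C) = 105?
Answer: 80842463249036183/18303987862 - I*sqrt(4479294349457247702092018)/1459327983256484 ≈ 4.4167e+6 - 0.0014503*I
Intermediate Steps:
((sqrt((-106764/(-171424) - 84793/136483) - 523708) - 1*739516)/(-498991) + K(-1347)/550230) - 1*(-4416657) = ((sqrt((-106764/(-171424) - 84793/136483) - 523708) - 1*739516)/(-498991) + 105/550230) - 1*(-4416657) = ((sqrt((-106764*(-1/171424) - 84793*1/136483) - 523708) - 739516)*(-1/498991) + 105*(1/550230)) + 4416657 = ((sqrt((26691/42856 - 84793/136483) - 523708) - 739516)*(-1/498991) + 7/36682) + 4416657 = ((sqrt(8978945/5849115448 - 523708) - 739516)*(-1/498991) + 7/36682) + 4416657 = ((sqrt(-3063228544062239/5849115448) - 739516)*(-1/498991) + 7/36682) + 4416657 = ((I*sqrt(4479294349457247702092018)/2924557724 - 739516)*(-1/498991) + 7/36682) + 4416657 = ((-739516 + I*sqrt(4479294349457247702092018)/2924557724)*(-1/498991) + 7/36682) + 4416657 = ((739516/498991 - I*sqrt(4479294349457247702092018)/1459327983256484) + 7/36682) + 4416657 = (27130418849/18303987862 - I*sqrt(4479294349457247702092018)/1459327983256484) + 4416657 = 80842463249036183/18303987862 - I*sqrt(4479294349457247702092018)/1459327983256484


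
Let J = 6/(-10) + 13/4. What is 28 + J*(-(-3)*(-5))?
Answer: -47/4 ≈ -11.750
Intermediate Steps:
J = 53/20 (J = 6*(-⅒) + 13*(¼) = -⅗ + 13/4 = 53/20 ≈ 2.6500)
28 + J*(-(-3)*(-5)) = 28 + 53*(-(-3)*(-5))/20 = 28 + 53*(-3*5)/20 = 28 + (53/20)*(-15) = 28 - 159/4 = -47/4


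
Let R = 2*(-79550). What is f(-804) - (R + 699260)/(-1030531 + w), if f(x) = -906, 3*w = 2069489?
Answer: -115550718/127763 ≈ -904.41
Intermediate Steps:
w = 2069489/3 (w = (⅓)*2069489 = 2069489/3 ≈ 6.8983e+5)
R = -159100
f(-804) - (R + 699260)/(-1030531 + w) = -906 - (-159100 + 699260)/(-1030531 + 2069489/3) = -906 - 540160/(-1022104/3) = -906 - 540160*(-3)/1022104 = -906 - 1*(-202560/127763) = -906 + 202560/127763 = -115550718/127763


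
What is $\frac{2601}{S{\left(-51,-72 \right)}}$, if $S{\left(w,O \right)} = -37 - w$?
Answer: $\frac{2601}{14} \approx 185.79$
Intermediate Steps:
$\frac{2601}{S{\left(-51,-72 \right)}} = \frac{2601}{-37 - -51} = \frac{2601}{-37 + 51} = \frac{2601}{14}$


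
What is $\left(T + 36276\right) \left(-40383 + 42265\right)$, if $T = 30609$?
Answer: $125877570$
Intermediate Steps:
$\left(T + 36276\right) \left(-40383 + 42265\right) = \left(30609 + 36276\right) \left(-40383 + 42265\right) = 66885 \cdot 1882 = 125877570$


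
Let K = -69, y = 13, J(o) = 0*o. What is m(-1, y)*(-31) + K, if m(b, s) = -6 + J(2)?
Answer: 117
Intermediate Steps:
J(o) = 0
m(b, s) = -6 (m(b, s) = -6 + 0 = -6)
m(-1, y)*(-31) + K = -6*(-31) - 69 = 186 - 69 = 117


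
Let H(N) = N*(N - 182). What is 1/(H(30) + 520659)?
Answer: 1/516099 ≈ 1.9376e-6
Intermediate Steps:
H(N) = N*(-182 + N)
1/(H(30) + 520659) = 1/(30*(-182 + 30) + 520659) = 1/(30*(-152) + 520659) = 1/(-4560 + 520659) = 1/516099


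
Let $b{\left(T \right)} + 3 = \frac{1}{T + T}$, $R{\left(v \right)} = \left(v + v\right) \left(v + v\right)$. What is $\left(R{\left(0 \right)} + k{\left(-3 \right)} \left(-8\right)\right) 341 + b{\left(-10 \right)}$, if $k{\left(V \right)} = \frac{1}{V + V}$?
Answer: $\frac{27097}{60} \approx 451.62$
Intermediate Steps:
$R{\left(v \right)} = 4 v^{2}$ ($R{\left(v \right)} = 2 v 2 v = 4 v^{2}$)
$k{\left(V \right)} = \frac{1}{2 V}$
$b{\left(T \right)} = -3 + \frac{1}{2 T}$ ($b{\left(T \right)} = -3 + \frac{1}{T + T} = -3 + \frac{1}{2 T}$)
$\left(R{\left(0 \right)} + k{\left(-3 \right)} \left(-8\right)\right) 341 + b{\left(-10 \right)} = \left(4 \cdot 0^{2} + \frac{1}{2 \left(-3\right)} \left(-8\right)\right) 341 - \left(3 - \frac{1}{2 \left(-10\right)}\right) = \left(4 \cdot 0 + \frac{1}{2} \left(- \frac{1}{3}\right) \left(-8\right)\right) 341 + \left(-3 + \frac{1}{2} \left(- \frac{1}{10}\right)\right) = \left(0 - - \frac{4}{3}\right) 341 - \frac{61}{20} = \left(0 + \frac{4}{3}\right) 341 - \frac{61}{20} = \frac{4}{3} \cdot 341 - \frac{61}{20} = \frac{1364}{3} - \frac{61}{20} = \frac{27097}{60}$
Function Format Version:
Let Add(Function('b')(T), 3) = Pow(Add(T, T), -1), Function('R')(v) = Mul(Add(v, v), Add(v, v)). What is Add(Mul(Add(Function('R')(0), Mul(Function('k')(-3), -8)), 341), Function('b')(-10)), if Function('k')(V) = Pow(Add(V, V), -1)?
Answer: Rational(27097, 60) ≈ 451.62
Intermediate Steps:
Function('R')(v) = Mul(4, Pow(v, 2)) (Function('R')(v) = Mul(Mul(2, v), Mul(2, v)) = Mul(4, Pow(v, 2)))
Function('k')(V) = Mul(Rational(1, 2), Pow(V, -1)) (Function('k')(V) = Pow(Mul(2, V), -1) = Mul(Rational(1, 2), Pow(V, -1)))
Function('b')(T) = Add(-3, Mul(Rational(1, 2), Pow(T, -1))) (Function('b')(T) = Add(-3, Pow(Add(T, T), -1)) = Add(-3, Pow(Mul(2, T), -1)) = Add(-3, Mul(Rational(1, 2), Pow(T, -1))))
Add(Mul(Add(Function('R')(0), Mul(Function('k')(-3), -8)), 341), Function('b')(-10)) = Add(Mul(Add(Mul(4, Pow(0, 2)), Mul(Mul(Rational(1, 2), Pow(-3, -1)), -8)), 341), Add(-3, Mul(Rational(1, 2), Pow(-10, -1)))) = Add(Mul(Add(Mul(4, 0), Mul(Mul(Rational(1, 2), Rational(-1, 3)), -8)), 341), Add(-3, Mul(Rational(1, 2), Rational(-1, 10)))) = Add(Mul(Add(0, Mul(Rational(-1, 6), -8)), 341), Add(-3, Rational(-1, 20))) = Add(Mul(Add(0, Rational(4, 3)), 341), Rational(-61, 20)) = Add(Mul(Rational(4, 3), 341), Rational(-61, 20)) = Add(Rational(1364, 3), Rational(-61, 20)) = Rational(27097, 60)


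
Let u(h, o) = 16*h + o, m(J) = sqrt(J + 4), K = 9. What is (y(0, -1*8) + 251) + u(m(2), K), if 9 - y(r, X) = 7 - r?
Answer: 262 + 16*sqrt(6) ≈ 301.19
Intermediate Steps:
m(J) = sqrt(4 + J)
u(h, o) = o + 16*h
y(r, X) = 2 + r (y(r, X) = 9 - (7 - r) = 9 + (-7 + r) = 2 + r)
(y(0, -1*8) + 251) + u(m(2), K) = ((2 + 0) + 251) + (9 + 16*sqrt(4 + 2)) = (2 + 251) + (9 + 16*sqrt(6)) = 253 + (9 + 16*sqrt(6)) = 262 + 16*sqrt(6)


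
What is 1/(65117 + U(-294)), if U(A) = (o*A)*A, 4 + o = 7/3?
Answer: -1/78943 ≈ -1.2667e-5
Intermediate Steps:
o = -5/3 (o = -4 + 7/3 = -5/3 ≈ -1.6667)
U(A) = -5*A**2/3 (U(A) = (-5*A/3)*A = -5*A**2/3)
1/(65117 + U(-294)) = 1/(65117 - 5/3*(-294)**2) = 1/(65117 - 5/3*86436) = 1/(65117 - 144060) = 1/(-78943) = -1/78943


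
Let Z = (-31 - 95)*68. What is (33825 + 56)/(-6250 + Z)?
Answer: -33881/14818 ≈ -2.2865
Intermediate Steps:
Z = -8568 (Z = -126*68 = -8568)
(33825 + 56)/(-6250 + Z) = (33825 + 56)/(-6250 - 8568) = 33881/(-14818) = 33881*(-1/14818) = -33881/14818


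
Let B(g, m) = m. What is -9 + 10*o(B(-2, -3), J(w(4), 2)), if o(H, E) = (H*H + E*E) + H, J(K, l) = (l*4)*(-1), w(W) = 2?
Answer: 691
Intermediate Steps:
J(K, l) = -4*l (J(K, l) = (4*l)*(-1) = -4*l)
o(H, E) = H + E**2 + H**2 (o(H, E) = (H**2 + E**2) + H = (E**2 + H**2) + H = H + E**2 + H**2)
-9 + 10*o(B(-2, -3), J(w(4), 2)) = -9 + 10*(-3 + (-4*2)**2 + (-3)**2) = -9 + 10*(-3 + (-8)**2 + 9) = -9 + 10*(-3 + 64 + 9) = -9 + 10*70 = -9 + 700 = 691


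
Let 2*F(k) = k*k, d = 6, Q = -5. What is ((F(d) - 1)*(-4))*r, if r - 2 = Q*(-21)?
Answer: -7276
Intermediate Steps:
F(k) = k²/2 (F(k) = (k*k)/2 = k²/2)
r = 107 (r = 2 - 5*(-21) = 2 + 105 = 107)
((F(d) - 1)*(-4))*r = (((½)*6² - 1)*(-4))*107 = (((½)*36 - 1)*(-4))*107 = ((18 - 1)*(-4))*107 = (17*(-4))*107 = -68*107 = -7276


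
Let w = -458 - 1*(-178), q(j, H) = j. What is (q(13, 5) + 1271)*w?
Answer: -359520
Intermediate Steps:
w = -280 (w = -458 + 178 = -280)
(q(13, 5) + 1271)*w = (13 + 1271)*(-280) = 1284*(-280) = -359520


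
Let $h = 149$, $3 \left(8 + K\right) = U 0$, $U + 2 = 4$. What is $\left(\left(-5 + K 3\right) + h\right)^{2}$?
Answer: $14400$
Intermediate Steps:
$U = 2$ ($U = -2 + 4 = 2$)
$K = -8$ ($K = -8 + \frac{2 \cdot 0}{3} = -8 + \frac{1}{3} \cdot 0 = -8 + 0 = -8$)
$\left(\left(-5 + K 3\right) + h\right)^{2} = \left(\left(-5 - 24\right) + 149\right)^{2} = \left(-29 + 149\right)^{2} = 120^{2} = 14400$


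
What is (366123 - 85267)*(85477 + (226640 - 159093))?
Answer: 42977708544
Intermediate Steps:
(366123 - 85267)*(85477 + (226640 - 159093)) = 280856*(85477 + 67547) = 280856*153024 = 42977708544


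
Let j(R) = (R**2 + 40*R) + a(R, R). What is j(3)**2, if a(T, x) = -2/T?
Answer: 148225/9 ≈ 16469.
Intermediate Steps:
j(R) = R**2 - 2/R + 40*R (j(R) = (R**2 + 40*R) - 2/R = R**2 - 2/R + 40*R)
j(3)**2 = ((-2 + 3**2*(40 + 3))/3)**2 = ((-2 + 9*43)/3)**2 = ((-2 + 387)/3)**2 = ((1/3)*385)**2 = (385/3)**2 = 148225/9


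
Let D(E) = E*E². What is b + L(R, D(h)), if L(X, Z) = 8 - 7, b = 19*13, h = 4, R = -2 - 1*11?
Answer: 248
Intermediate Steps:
R = -13 (R = -2 - 11 = -13)
D(E) = E³
b = 247
L(X, Z) = 1
b + L(R, D(h)) = 247 + 1 = 248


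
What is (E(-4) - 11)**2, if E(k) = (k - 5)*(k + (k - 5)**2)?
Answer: 495616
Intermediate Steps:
E(k) = (-5 + k)*(k + (-5 + k)**2)
(E(-4) - 11)**2 = ((-125 + (-4)**3 - 14*(-4)**2 + 70*(-4)) - 11)**2 = ((-125 - 64 - 14*16 - 280) - 11)**2 = ((-125 - 64 - 224 - 280) - 11)**2 = (-693 - 11)**2 = (-704)**2 = 495616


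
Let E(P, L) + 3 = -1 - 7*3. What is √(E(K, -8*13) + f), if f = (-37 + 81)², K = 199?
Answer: 7*√39 ≈ 43.715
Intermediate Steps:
E(P, L) = -25 (E(P, L) = -3 + (-1 - 7*3) = -3 + (-1 - 21) = -3 - 22 = -25)
f = 1936 (f = 44² = 1936)
√(E(K, -8*13) + f) = √(-25 + 1936) = √1911 = 7*√39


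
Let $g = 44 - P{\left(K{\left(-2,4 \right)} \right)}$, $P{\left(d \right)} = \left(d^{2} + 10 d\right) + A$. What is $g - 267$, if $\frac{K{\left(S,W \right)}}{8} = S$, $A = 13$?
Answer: $-332$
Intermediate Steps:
$K{\left(S,W \right)} = 8 S$
$P{\left(d \right)} = 13 + d^{2} + 10 d$ ($P{\left(d \right)} = \left(d^{2} + 10 d\right) + 13 = 13 + d^{2} + 10 d$)
$g = -65$ ($g = 44 - \left(13 + \left(8 \left(-2\right)\right)^{2} + 10 \cdot 8 \left(-2\right)\right) = 44 - \left(13 + \left(-16\right)^{2} + 10 \left(-16\right)\right) = 44 - \left(13 + 256 - 160\right) = 44 - 109 = -65$)
$g - 267 = -65 - 267 = -332$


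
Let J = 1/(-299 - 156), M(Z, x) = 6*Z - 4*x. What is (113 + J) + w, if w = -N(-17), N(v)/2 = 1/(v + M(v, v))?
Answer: 2623024/23205 ≈ 113.04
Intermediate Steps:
M(Z, x) = -4*x + 6*Z
N(v) = 2/(3*v) (N(v) = 2/(v + (-4*v + 6*v)) = 2/(v + 2*v) = 2/((3*v)) = 2*(1/(3*v)) = 2/(3*v))
J = -1/455 (J = 1/(-455) = -1/455 ≈ -0.0021978)
w = 2/51 (w = -2/(3*(-17)) = -2*(-1)/(3*17) = -1*(-2/51) = 2/51 ≈ 0.039216)
(113 + J) + w = (113 - 1/455) + 2/51 = 51414/455 + 2/51 = 2623024/23205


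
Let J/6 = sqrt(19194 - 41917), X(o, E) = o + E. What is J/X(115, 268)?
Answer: 6*I*sqrt(22723)/383 ≈ 2.3615*I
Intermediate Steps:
X(o, E) = E + o
J = 6*I*sqrt(22723) (J = 6*sqrt(19194 - 41917) = 6*sqrt(-22723) = 6*(I*sqrt(22723)) = 6*I*sqrt(22723) ≈ 904.45*I)
J/X(115, 268) = (6*I*sqrt(22723))/(268 + 115) = (6*I*sqrt(22723))/383 = (6*I*sqrt(22723))*(1/383) = 6*I*sqrt(22723)/383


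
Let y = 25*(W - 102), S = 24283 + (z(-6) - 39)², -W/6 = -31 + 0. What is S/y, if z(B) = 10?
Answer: 6281/525 ≈ 11.964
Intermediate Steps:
W = 186 (W = -6*(-31 + 0) = -6*(-31) = 186)
S = 25124 (S = 24283 + (10 - 39)² = 24283 + (-29)² = 24283 + 841 = 25124)
y = 2100 (y = 25*(186 - 102) = 25*84 = 2100)
S/y = 25124/2100 = 25124*(1/2100) = 6281/525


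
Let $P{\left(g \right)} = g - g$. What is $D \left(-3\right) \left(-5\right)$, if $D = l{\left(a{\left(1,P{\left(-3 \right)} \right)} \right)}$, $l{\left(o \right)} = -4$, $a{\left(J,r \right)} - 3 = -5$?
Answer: $-60$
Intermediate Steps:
$P{\left(g \right)} = 0$
$a{\left(J,r \right)} = -2$ ($a{\left(J,r \right)} = 3 - 5 = -2$)
$D = -4$
$D \left(-3\right) \left(-5\right) = \left(-4\right) \left(-3\right) \left(-5\right) = 12 \left(-5\right) = -60$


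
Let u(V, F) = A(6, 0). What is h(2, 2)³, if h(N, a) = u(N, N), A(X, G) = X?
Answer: 216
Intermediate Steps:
u(V, F) = 6
h(N, a) = 6
h(2, 2)³ = 6³ = 216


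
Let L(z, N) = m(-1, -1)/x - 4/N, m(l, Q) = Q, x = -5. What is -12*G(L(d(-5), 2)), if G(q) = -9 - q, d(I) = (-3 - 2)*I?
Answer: 432/5 ≈ 86.400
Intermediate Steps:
d(I) = -5*I
L(z, N) = 1/5 - 4/N (L(z, N) = -1/(-5) - 4/N = -1*(-1/5) - 4/N = 1/5 - 4/N)
G(q) = -9 - q
-12*G(L(d(-5), 2)) = -12*(-9 - (-20 + 2)/(5*2)) = -12*(-9 - (-18)/(5*2)) = -12*(-9 - 1*(-9/5)) = -12*(-9 + 9/5) = -12*(-36/5) = 432/5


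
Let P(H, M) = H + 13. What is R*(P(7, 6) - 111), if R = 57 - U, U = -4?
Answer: -5551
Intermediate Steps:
P(H, M) = 13 + H
R = 61 (R = 57 - 1*(-4) = 57 + 4 = 61)
R*(P(7, 6) - 111) = 61*((13 + 7) - 111) = 61*(20 - 111) = 61*(-91) = -5551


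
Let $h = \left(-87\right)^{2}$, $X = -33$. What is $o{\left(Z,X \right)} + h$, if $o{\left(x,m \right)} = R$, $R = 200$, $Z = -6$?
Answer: $7769$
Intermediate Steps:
$o{\left(x,m \right)} = 200$
$h = 7569$
$o{\left(Z,X \right)} + h = 200 + 7569 = 7769$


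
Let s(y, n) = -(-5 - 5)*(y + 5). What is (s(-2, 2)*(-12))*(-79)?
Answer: 28440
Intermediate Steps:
s(y, n) = 50 + 10*y (s(y, n) = -(-10)*(5 + y) = -(-50 - 10*y) = 50 + 10*y)
(s(-2, 2)*(-12))*(-79) = ((50 + 10*(-2))*(-12))*(-79) = ((50 - 20)*(-12))*(-79) = (30*(-12))*(-79) = -360*(-79) = 28440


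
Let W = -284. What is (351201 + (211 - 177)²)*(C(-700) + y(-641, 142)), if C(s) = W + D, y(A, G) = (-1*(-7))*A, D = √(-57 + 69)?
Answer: -1681095247 + 704714*√3 ≈ -1.6799e+9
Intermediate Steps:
D = 2*√3 (D = √12 = 2*√3 ≈ 3.4641)
y(A, G) = 7*A
C(s) = -284 + 2*√3
(351201 + (211 - 177)²)*(C(-700) + y(-641, 142)) = (351201 + (211 - 177)²)*((-284 + 2*√3) + 7*(-641)) = (351201 + 34²)*((-284 + 2*√3) - 4487) = (351201 + 1156)*(-4771 + 2*√3) = 352357*(-4771 + 2*√3) = -1681095247 + 704714*√3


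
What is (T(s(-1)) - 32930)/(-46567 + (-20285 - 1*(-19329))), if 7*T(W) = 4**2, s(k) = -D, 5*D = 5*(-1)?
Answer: 230494/332661 ≈ 0.69288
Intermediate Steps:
D = -1 (D = (5*(-1))/5 = (1/5)*(-5) = -1)
s(k) = 1 (s(k) = -1*(-1) = 1)
T(W) = 16/7 (T(W) = (1/7)*4**2 = (1/7)*16 = 16/7)
(T(s(-1)) - 32930)/(-46567 + (-20285 - 1*(-19329))) = (16/7 - 32930)/(-46567 + (-20285 - 1*(-19329))) = -230494/(7*(-46567 + (-20285 + 19329))) = -230494/(7*(-46567 - 956)) = -230494/7/(-47523) = -230494/7*(-1/47523) = 230494/332661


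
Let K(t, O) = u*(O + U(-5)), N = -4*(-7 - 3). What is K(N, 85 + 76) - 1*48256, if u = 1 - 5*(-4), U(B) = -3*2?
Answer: -45001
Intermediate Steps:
N = 40 (N = -4*(-10) = 40)
U(B) = -6
u = 21 (u = 1 + 20 = 21)
K(t, O) = -126 + 21*O (K(t, O) = 21*(O - 6) = 21*(-6 + O) = -126 + 21*O)
K(N, 85 + 76) - 1*48256 = (-126 + 21*(85 + 76)) - 1*48256 = (-126 + 21*161) - 48256 = (-126 + 3381) - 48256 = 3255 - 48256 = -45001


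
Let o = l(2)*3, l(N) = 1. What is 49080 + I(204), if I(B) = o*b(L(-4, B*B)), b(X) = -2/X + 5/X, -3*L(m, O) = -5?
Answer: 245427/5 ≈ 49085.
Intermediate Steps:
L(m, O) = 5/3 (L(m, O) = -⅓*(-5) = 5/3)
b(X) = 3/X
o = 3 (o = 1*3 = 3)
I(B) = 27/5 (I(B) = 3*(3/(5/3)) = 3*(3*(⅗)) = 3*(9/5) = 27/5)
49080 + I(204) = 49080 + 27/5 = 245427/5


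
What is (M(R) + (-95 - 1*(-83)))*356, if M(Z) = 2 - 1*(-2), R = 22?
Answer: -2848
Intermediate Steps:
M(Z) = 4 (M(Z) = 2 + 2 = 4)
(M(R) + (-95 - 1*(-83)))*356 = (4 + (-95 - 1*(-83)))*356 = (4 + (-95 + 83))*356 = (4 - 12)*356 = -8*356 = -2848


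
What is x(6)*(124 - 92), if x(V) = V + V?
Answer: 384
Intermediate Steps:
x(V) = 2*V
x(6)*(124 - 92) = (2*6)*(124 - 92) = 12*32 = 384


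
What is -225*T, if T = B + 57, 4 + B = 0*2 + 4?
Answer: -12825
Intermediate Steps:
B = 0 (B = -4 + (0*2 + 4) = -4 + (0 + 4) = -4 + 4 = 0)
T = 57 (T = 0 + 57 = 57)
-225*T = -225*57 = -12825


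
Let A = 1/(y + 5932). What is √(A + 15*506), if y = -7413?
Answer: √16647608509/1481 ≈ 87.121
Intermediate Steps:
A = -1/1481 (A = 1/(-7413 + 5932) = 1/(-1481) = -1/1481 ≈ -0.00067522)
√(A + 15*506) = √(-1/1481 + 15*506) = √(-1/1481 + 7590) = √(11240789/1481) = √16647608509/1481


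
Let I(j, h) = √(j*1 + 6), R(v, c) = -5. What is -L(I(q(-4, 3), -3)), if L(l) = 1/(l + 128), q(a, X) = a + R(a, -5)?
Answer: I/(√3 - 128*I) ≈ -0.0078111 + 0.0001057*I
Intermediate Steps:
q(a, X) = -5 + a (q(a, X) = a - 5 = -5 + a)
I(j, h) = √(6 + j) (I(j, h) = √(j + 6) = √(6 + j))
L(l) = 1/(128 + l)
-L(I(q(-4, 3), -3)) = -1/(128 + √(6 + (-5 - 4))) = -1/(128 + √(6 - 9)) = -1/(128 + √(-3)) = -1/(128 + I*√3)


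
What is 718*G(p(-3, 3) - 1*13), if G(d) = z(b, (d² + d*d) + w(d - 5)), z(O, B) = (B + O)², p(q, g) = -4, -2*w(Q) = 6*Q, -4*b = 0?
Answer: 297780448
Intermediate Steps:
b = 0 (b = -¼*0 = 0)
w(Q) = -3*Q
G(d) = (15 - 3*d + 2*d²)² (G(d) = (((d² + d*d) - 3*(d - 5)) + 0)² = (((d² + d²) - 3*(-5 + d)) + 0)² = ((2*d² + (15 - 3*d)) + 0)² = ((15 - 3*d + 2*d²) + 0)² = (15 - 3*d + 2*d²)²)
718*G(p(-3, 3) - 1*13) = 718*(15 - 3*(-4 - 1*13) + 2*(-4 - 1*13)²)² = 718*(15 - 3*(-4 - 13) + 2*(-4 - 13)²)² = 718*(15 - 3*(-17) + 2*(-17)²)² = 718*(15 + 51 + 2*289)² = 718*(15 + 51 + 578)² = 718*644² = 718*414736 = 297780448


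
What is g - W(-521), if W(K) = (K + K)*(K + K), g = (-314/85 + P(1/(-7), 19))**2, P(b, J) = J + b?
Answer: -384306203616/354025 ≈ -1.0855e+6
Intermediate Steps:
g = 81396484/354025 (g = (-314/85 + (19 + 1/(-7)))**2 = (-314*1/85 + (19 - 1/7))**2 = (-314/85 + 132/7)**2 = (9022/595)**2 = 81396484/354025 ≈ 229.92)
W(K) = 4*K**2 (W(K) = (2*K)*(2*K) = 4*K**2)
g - W(-521) = 81396484/354025 - 4*(-521)**2 = 81396484/354025 - 4*271441 = 81396484/354025 - 1*1085764 = 81396484/354025 - 1085764 = -384306203616/354025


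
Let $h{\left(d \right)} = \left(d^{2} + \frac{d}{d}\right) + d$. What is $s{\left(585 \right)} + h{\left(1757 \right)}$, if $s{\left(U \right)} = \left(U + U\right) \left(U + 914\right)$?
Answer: $4842637$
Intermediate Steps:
$s{\left(U \right)} = 2 U \left(914 + U\right)$
$h{\left(d \right)} = 1 + d + d^{2}$ ($h{\left(d \right)} = \left(d^{2} + 1\right) + d = \left(1 + d^{2}\right) + d = 1 + d + d^{2}$)
$s{\left(585 \right)} + h{\left(1757 \right)} = 2 \cdot 585 \left(914 + 585\right) + \left(1 + 1757 + 1757^{2}\right) = 2 \cdot 585 \cdot 1499 + \left(1 + 1757 + 3087049\right) = 1753830 + 3088807 = 4842637$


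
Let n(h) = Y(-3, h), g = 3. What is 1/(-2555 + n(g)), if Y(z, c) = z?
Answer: -1/2558 ≈ -0.00039093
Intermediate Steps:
n(h) = -3
1/(-2555 + n(g)) = 1/(-2555 - 3) = 1/(-2558) = -1/2558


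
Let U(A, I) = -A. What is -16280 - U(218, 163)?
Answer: -16062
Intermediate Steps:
-16280 - U(218, 163) = -16280 - (-1)*218 = -16280 - 1*(-218) = -16280 + 218 = -16062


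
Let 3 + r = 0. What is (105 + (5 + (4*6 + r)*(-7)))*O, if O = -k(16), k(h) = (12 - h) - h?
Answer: -740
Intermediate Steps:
r = -3 (r = -3 + 0 = -3)
k(h) = 12 - 2*h
O = 20 (O = -(12 - 2*16) = -(12 - 32) = -1*(-20) = 20)
(105 + (5 + (4*6 + r)*(-7)))*O = (105 + (5 + (4*6 - 3)*(-7)))*20 = (105 + (5 + (24 - 3)*(-7)))*20 = (105 + (5 + 21*(-7)))*20 = (105 + (5 - 147))*20 = (105 - 142)*20 = -37*20 = -740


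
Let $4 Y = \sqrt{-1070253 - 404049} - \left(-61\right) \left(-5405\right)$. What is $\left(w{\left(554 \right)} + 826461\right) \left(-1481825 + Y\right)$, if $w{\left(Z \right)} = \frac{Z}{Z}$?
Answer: $- \frac{2585588433155}{2} + \frac{413231 i \sqrt{1474302}}{2} \approx -1.2928 \cdot 10^{12} + 2.5087 \cdot 10^{8} i$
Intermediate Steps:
$w{\left(Z \right)} = 1$
$Y = - \frac{329705}{4} + \frac{i \sqrt{1474302}}{4}$ ($Y = \frac{\sqrt{-1070253 - 404049} - \left(-61\right) \left(-5405\right)}{4} = \frac{\sqrt{-1474302} - 329705}{4} = \frac{i \sqrt{1474302} - 329705}{4} = \frac{-329705 + i \sqrt{1474302}}{4} = - \frac{329705}{4} + \frac{i \sqrt{1474302}}{4} \approx -82426.0 + 303.55 i$)
$\left(w{\left(554 \right)} + 826461\right) \left(-1481825 + Y\right) = \left(1 + 826461\right) \left(-1481825 - \left(\frac{329705}{4} - \frac{i \sqrt{1474302}}{4}\right)\right) = 826462 \left(- \frac{6257005}{4} + \frac{i \sqrt{1474302}}{4}\right) = - \frac{2585588433155}{2} + \frac{413231 i \sqrt{1474302}}{2}$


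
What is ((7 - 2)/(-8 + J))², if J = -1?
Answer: 25/81 ≈ 0.30864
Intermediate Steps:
((7 - 2)/(-8 + J))² = ((7 - 2)/(-8 - 1))² = (5/(-9))² = (5*(-⅑))² = (-5/9)² = 25/81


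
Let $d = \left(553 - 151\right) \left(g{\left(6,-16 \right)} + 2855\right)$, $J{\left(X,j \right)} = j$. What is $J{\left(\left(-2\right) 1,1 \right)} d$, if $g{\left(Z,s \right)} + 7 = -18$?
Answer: $1137660$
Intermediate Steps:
$g{\left(Z,s \right)} = -25$ ($g{\left(Z,s \right)} = -7 - 18 = -25$)
$d = 1137660$ ($d = \left(553 - 151\right) \left(-25 + 2855\right) = 402 \cdot 2830 = 1137660$)
$J{\left(\left(-2\right) 1,1 \right)} d = 1 \cdot 1137660 = 1137660$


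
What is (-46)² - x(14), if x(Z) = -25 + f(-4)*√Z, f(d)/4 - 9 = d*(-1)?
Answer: 2141 - 52*√14 ≈ 1946.4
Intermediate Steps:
f(d) = 36 - 4*d (f(d) = 36 + 4*(d*(-1)) = 36 + 4*(-d) = 36 - 4*d)
x(Z) = -25 + 52*√Z (x(Z) = -25 + (36 - 4*(-4))*√Z = -25 + (36 + 16)*√Z = -25 + 52*√Z)
(-46)² - x(14) = (-46)² - (-25 + 52*√14) = 2116 + (25 - 52*√14) = 2141 - 52*√14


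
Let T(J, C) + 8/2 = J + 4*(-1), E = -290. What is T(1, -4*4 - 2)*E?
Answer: 2030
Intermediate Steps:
T(J, C) = -8 + J (T(J, C) = -4 + (J + 4*(-1)) = -4 + (J - 4) = -4 + (-4 + J) = -8 + J)
T(1, -4*4 - 2)*E = (-8 + 1)*(-290) = -7*(-290) = 2030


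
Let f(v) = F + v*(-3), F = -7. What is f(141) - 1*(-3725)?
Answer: 3295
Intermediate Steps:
f(v) = -7 - 3*v (f(v) = -7 + v*(-3) = -7 - 3*v)
f(141) - 1*(-3725) = (-7 - 3*141) - 1*(-3725) = (-7 - 423) + 3725 = -430 + 3725 = 3295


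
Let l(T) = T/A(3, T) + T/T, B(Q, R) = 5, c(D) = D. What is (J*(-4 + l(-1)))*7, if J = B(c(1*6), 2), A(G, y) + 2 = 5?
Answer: -350/3 ≈ -116.67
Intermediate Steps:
A(G, y) = 3 (A(G, y) = -2 + 5 = 3)
J = 5
l(T) = 1 + T/3 (l(T) = T/3 + T/T = T*(⅓) + 1 = T/3 + 1 = 1 + T/3)
(J*(-4 + l(-1)))*7 = (5*(-4 + (1 + (⅓)*(-1))))*7 = (5*(-4 + (1 - ⅓)))*7 = (5*(-4 + ⅔))*7 = (5*(-10/3))*7 = -50/3*7 = -350/3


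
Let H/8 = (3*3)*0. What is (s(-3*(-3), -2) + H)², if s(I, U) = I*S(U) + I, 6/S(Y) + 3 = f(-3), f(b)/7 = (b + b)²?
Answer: 585225/6889 ≈ 84.951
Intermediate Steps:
f(b) = 28*b² (f(b) = 7*(b + b)² = 7*(2*b)² = 7*(4*b²) = 28*b²)
S(Y) = 2/83 (S(Y) = 6/(-3 + 28*(-3)²) = 6/(-3 + 28*9) = 6/(-3 + 252) = 6/249 = 6*(1/249) = 2/83)
s(I, U) = 85*I/83 (s(I, U) = I*(2/83) + I = 2*I/83 + I = 85*I/83)
H = 0 (H = 8*((3*3)*0) = 8*(9*0) = 8*0 = 0)
(s(-3*(-3), -2) + H)² = (85*(-3*(-3))/83 + 0)² = ((85/83)*9 + 0)² = (765/83 + 0)² = (765/83)² = 585225/6889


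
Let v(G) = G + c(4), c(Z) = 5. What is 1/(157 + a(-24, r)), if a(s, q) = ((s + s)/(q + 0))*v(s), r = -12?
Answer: 1/81 ≈ 0.012346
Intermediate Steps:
v(G) = 5 + G (v(G) = G + 5 = 5 + G)
a(s, q) = 2*s*(5 + s)/q (a(s, q) = ((s + s)/(q + 0))*(5 + s) = ((2*s)/q)*(5 + s) = (2*s/q)*(5 + s) = 2*s*(5 + s)/q)
1/(157 + a(-24, r)) = 1/(157 + 2*(-24)*(5 - 24)/(-12)) = 1/(157 + 2*(-24)*(-1/12)*(-19)) = 1/(157 - 76) = 1/81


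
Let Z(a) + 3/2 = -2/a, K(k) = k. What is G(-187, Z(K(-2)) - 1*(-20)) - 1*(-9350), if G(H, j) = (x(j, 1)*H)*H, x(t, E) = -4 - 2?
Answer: -200464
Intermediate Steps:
Z(a) = -3/2 - 2/a
x(t, E) = -6
G(H, j) = -6*H² (G(H, j) = (-6*H)*H = -6*H²)
G(-187, Z(K(-2)) - 1*(-20)) - 1*(-9350) = -6*(-187)² - 1*(-9350) = -6*34969 + 9350 = -209814 + 9350 = -200464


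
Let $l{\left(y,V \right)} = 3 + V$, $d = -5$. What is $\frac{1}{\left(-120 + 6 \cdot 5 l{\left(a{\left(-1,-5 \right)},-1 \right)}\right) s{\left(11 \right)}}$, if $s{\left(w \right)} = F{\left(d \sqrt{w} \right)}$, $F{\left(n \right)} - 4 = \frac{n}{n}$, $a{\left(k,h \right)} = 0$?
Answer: $- \frac{1}{300} \approx -0.0033333$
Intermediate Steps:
$F{\left(n \right)} = 5$ ($F{\left(n \right)} = 4 + \frac{n}{n} = 4 + 1 = 5$)
$s{\left(w \right)} = 5$
$\frac{1}{\left(-120 + 6 \cdot 5 l{\left(a{\left(-1,-5 \right)},-1 \right)}\right) s{\left(11 \right)}} = \frac{1}{\left(-120 + 6 \cdot 5 \left(3 - 1\right)\right) 5} = \frac{1}{\left(-120 + 30 \cdot 2\right) 5} = \frac{1}{\left(-120 + 60\right) 5} = \frac{1}{\left(-60\right) 5} = \frac{1}{-300} = - \frac{1}{300}$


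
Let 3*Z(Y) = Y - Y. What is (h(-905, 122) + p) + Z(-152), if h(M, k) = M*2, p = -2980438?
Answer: -2982248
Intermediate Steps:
h(M, k) = 2*M
Z(Y) = 0 (Z(Y) = (Y - Y)/3 = (⅓)*0 = 0)
(h(-905, 122) + p) + Z(-152) = (2*(-905) - 2980438) + 0 = (-1810 - 2980438) + 0 = -2982248 + 0 = -2982248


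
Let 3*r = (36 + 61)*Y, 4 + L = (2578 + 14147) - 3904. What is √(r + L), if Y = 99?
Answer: √16018 ≈ 126.56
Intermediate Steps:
L = 12817 (L = -4 + ((2578 + 14147) - 3904) = -4 + (16725 - 3904) = -4 + 12821 = 12817)
r = 3201 (r = ((36 + 61)*99)/3 = (97*99)/3 = (⅓)*9603 = 3201)
√(r + L) = √(3201 + 12817) = √16018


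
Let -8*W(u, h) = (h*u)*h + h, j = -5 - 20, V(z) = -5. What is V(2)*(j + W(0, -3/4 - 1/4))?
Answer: 995/8 ≈ 124.38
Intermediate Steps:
j = -25
W(u, h) = -h/8 - u*h²/8 (W(u, h) = -((h*u)*h + h)/8 = -(u*h² + h)/8 = -(h + u*h²)/8 = -h/8 - u*h²/8)
V(2)*(j + W(0, -3/4 - 1/4)) = -5*(-25 - (-3/4 - 1/4)*(1 + (-3/4 - 1/4)*0)/8) = -5*(-25 - (-3*¼ - 1*¼)*(1 + (-3*¼ - 1*¼)*0)/8) = -5*(-25 - (-¾ - ¼)*(1 + (-¾ - ¼)*0)/8) = -5*(-25 - ⅛*(-1)*(1 - 1*0)) = -5*(-25 - ⅛*(-1)*(1 + 0)) = -5*(-25 - ⅛*(-1)*1) = -5*(-25 + ⅛) = -5*(-199/8) = 995/8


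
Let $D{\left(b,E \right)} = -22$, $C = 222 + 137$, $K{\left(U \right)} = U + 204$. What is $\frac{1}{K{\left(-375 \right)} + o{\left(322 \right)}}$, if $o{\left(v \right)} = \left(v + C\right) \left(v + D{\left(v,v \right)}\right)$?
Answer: $\frac{1}{204129} \approx 4.8989 \cdot 10^{-6}$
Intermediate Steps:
$K{\left(U \right)} = 204 + U$
$C = 359$
$o{\left(v \right)} = \left(-22 + v\right) \left(359 + v\right)$ ($o{\left(v \right)} = \left(v + 359\right) \left(v - 22\right) = \left(359 + v\right) \left(-22 + v\right) = \left(-22 + v\right) \left(359 + v\right)$)
$\frac{1}{K{\left(-375 \right)} + o{\left(322 \right)}} = \frac{1}{\left(204 - 375\right) + \left(-7898 + 322^{2} + 337 \cdot 322\right)} = \frac{1}{-171 + \left(-7898 + 103684 + 108514\right)} = \frac{1}{-171 + 204300} = \frac{1}{204129}$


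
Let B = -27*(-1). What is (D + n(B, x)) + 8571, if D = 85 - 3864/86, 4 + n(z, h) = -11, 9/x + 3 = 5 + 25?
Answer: 369631/43 ≈ 8596.1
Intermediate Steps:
x = 1/3 (x = 9/(-3 + (5 + 25)) = 9/(-3 + 30) = 9/27 = 9*(1/27) = 1/3 ≈ 0.33333)
B = 27
n(z, h) = -15 (n(z, h) = -4 - 11 = -15)
D = 1723/43 (D = 85 - 3864/86 = 85 - 69*28/43 = 85 - 1932/43 = 1723/43 ≈ 40.070)
(D + n(B, x)) + 8571 = (1723/43 - 15) + 8571 = 1078/43 + 8571 = 369631/43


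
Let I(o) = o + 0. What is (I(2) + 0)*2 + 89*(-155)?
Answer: -13791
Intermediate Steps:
I(o) = o
(I(2) + 0)*2 + 89*(-155) = (2 + 0)*2 + 89*(-155) = 2*2 - 13795 = 4 - 13795 = -13791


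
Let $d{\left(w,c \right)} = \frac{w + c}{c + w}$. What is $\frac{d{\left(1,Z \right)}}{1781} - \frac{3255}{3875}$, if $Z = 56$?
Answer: $- \frac{37376}{44525} \approx -0.83944$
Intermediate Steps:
$d{\left(w,c \right)} = 1$ ($d{\left(w,c \right)} = \frac{c + w}{c + w} = 1$)
$\frac{d{\left(1,Z \right)}}{1781} - \frac{3255}{3875} = 1 \cdot \frac{1}{1781} - \frac{3255}{3875} = 1 \cdot \frac{1}{1781} - \frac{21}{25} = \frac{1}{1781} - \frac{21}{25} = - \frac{37376}{44525}$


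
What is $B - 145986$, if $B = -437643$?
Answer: $-583629$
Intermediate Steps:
$B - 145986 = -437643 - 145986 = -583629$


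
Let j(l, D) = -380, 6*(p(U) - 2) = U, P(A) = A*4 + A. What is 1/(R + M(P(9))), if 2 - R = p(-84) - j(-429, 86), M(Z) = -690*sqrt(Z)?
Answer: 61/3548424 - 115*sqrt(5)/1182808 ≈ -0.00020021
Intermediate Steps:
P(A) = 5*A (P(A) = 4*A + A = 5*A)
p(U) = 2 + U/6
R = -366 (R = 2 - ((2 + (1/6)*(-84)) - 1*(-380)) = 2 - ((2 - 14) + 380) = 2 - (-12 + 380) = 2 - 1*368 = 2 - 368 = -366)
1/(R + M(P(9))) = 1/(-366 - 690*3*sqrt(5)) = 1/(-366 - 2070*sqrt(5))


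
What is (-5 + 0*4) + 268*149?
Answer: 39927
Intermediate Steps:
(-5 + 0*4) + 268*149 = (-5 + 0) + 39932 = -5 + 39932 = 39927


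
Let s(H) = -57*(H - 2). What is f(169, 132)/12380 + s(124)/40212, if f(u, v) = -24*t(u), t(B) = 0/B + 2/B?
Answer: -606301169/3505514610 ≈ -0.17296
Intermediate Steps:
s(H) = 114 - 57*H (s(H) = -57*(-2 + H) = 114 - 57*H)
t(B) = 2/B (t(B) = 0 + 2/B = 2/B)
f(u, v) = -48/u
f(169, 132)/12380 + s(124)/40212 = -48/169/12380 + (114 - 57*124)/40212 = -48*1/169*(1/12380) + (114 - 7068)*(1/40212) = -48/169*1/12380 - 6954*1/40212 = -12/523055 - 1159/6702 = -606301169/3505514610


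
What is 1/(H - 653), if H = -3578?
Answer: -1/4231 ≈ -0.00023635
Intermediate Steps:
1/(H - 653) = 1/(-3578 - 653) = 1/(-4231) = -1/4231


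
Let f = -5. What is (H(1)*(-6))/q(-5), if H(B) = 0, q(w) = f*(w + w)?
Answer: 0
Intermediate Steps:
q(w) = -10*w (q(w) = -5*(w + w) = -10*w)
(H(1)*(-6))/q(-5) = (0*(-6))/((-10*(-5))) = 0/50 = 0*(1/50) = 0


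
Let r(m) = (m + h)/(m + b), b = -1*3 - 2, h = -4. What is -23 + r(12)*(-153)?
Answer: -1385/7 ≈ -197.86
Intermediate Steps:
b = -5 (b = -3 - 2 = -5)
r(m) = (-4 + m)/(-5 + m) (r(m) = (m - 4)/(m - 5) = (-4 + m)/(-5 + m))
-23 + r(12)*(-153) = -23 + ((-4 + 12)/(-5 + 12))*(-153) = -23 + (8/7)*(-153) = -23 - 1224/7 = -1385/7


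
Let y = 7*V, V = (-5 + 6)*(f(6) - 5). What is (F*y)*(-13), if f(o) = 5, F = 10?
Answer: 0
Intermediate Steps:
V = 0 (V = (-5 + 6)*(5 - 5) = 1*0 = 0)
y = 0 (y = 7*0 = 0)
(F*y)*(-13) = (10*0)*(-13) = 0*(-13) = 0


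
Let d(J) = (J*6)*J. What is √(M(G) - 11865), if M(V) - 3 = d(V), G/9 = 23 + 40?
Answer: 12*√13313 ≈ 1384.6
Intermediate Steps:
G = 567 (G = 9*(23 + 40) = 9*63 = 567)
d(J) = 6*J² (d(J) = (6*J)*J = 6*J²)
M(V) = 3 + 6*V²
√(M(G) - 11865) = √((3 + 6*567²) - 11865) = √((3 + 6*321489) - 11865) = √((3 + 1928934) - 11865) = √(1928937 - 11865) = √1917072 = 12*√13313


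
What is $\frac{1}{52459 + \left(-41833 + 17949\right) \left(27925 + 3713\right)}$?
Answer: $- \frac{1}{755589533} \approx -1.3235 \cdot 10^{-9}$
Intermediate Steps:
$\frac{1}{52459 + \left(-41833 + 17949\right) \left(27925 + 3713\right)} = \frac{1}{52459 - 755641992} = \frac{1}{-755589533} = - \frac{1}{755589533}$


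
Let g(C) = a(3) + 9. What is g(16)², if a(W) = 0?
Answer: 81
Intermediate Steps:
g(C) = 9 (g(C) = 0 + 9 = 9)
g(16)² = 9² = 81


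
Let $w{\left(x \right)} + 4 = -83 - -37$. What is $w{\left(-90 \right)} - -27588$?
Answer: $27538$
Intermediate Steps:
$w{\left(x \right)} = -50$ ($w{\left(x \right)} = -4 - 46 = -50$)
$w{\left(-90 \right)} - -27588 = -50 - -27588 = -50 + 27588 = 27538$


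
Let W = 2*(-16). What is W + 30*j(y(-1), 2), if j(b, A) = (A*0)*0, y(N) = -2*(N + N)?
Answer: -32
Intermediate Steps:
y(N) = -4*N
j(b, A) = 0 (j(b, A) = 0*0 = 0)
W = -32
W + 30*j(y(-1), 2) = -32 + 30*0 = -32 + 0 = -32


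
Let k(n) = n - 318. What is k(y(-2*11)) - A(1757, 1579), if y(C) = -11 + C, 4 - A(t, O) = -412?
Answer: -767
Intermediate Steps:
A(t, O) = 416 (A(t, O) = 4 - 1*(-412) = 4 + 412 = 416)
k(n) = -318 + n
k(y(-2*11)) - A(1757, 1579) = (-318 + (-11 - 2*11)) - 1*416 = (-318 + (-11 - 22)) - 416 = (-318 - 33) - 416 = -351 - 416 = -767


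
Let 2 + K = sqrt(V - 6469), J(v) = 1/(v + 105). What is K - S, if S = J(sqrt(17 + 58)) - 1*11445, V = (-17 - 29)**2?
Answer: 8353383/730 + sqrt(3)/2190 + I*sqrt(4353) ≈ 11443.0 + 65.977*I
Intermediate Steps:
J(v) = 1/(105 + v)
V = 2116 (V = (-46)**2 = 2116)
S = -11445 + 1/(105 + 5*sqrt(3)) (S = 1/(105 + sqrt(17 + 58)) - 1*11445 = 1/(105 + sqrt(75)) - 11445 = 1/(105 + 5*sqrt(3)) - 11445 = -11445 + 1/(105 + 5*sqrt(3)) ≈ -11445.)
K = -2 + I*sqrt(4353) (K = -2 + sqrt(2116 - 6469) = -2 + sqrt(-4353) = -2 + I*sqrt(4353) ≈ -2.0 + 65.977*I)
K - S = (-2 + I*sqrt(4353)) - (-8354843/730 - sqrt(3)/2190) = (-2 + I*sqrt(4353)) + (8354843/730 + sqrt(3)/2190) = 8353383/730 + sqrt(3)/2190 + I*sqrt(4353)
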